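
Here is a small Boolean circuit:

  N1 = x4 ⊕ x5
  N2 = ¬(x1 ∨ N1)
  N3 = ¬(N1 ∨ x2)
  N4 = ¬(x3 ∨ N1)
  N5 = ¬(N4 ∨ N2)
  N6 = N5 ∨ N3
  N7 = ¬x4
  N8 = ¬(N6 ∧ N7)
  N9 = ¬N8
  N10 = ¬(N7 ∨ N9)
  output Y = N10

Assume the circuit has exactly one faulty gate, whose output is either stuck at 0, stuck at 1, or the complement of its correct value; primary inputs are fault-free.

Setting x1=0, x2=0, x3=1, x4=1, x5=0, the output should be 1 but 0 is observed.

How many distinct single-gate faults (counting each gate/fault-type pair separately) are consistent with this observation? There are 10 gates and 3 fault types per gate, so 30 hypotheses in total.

8

Fault-free: N1=1, N2=0, N3=0, N4=0, N5=1, N6=1, N7=0, N8=1, N9=0, N10=1 → 1. Observed 0.
  N1: none of the 3 fault types match ✗
  N2: none of the 3 fault types match ✗
  N3: none of the 3 fault types match ✗
  N4: none of the 3 fault types match ✗
  N5: none of the 3 fault types match ✗
  N6: none of the 3 fault types match ✗
  N7: stuck-at-1, inverted output ✓; others ✗
  N8: stuck-at-0, inverted output ✓; others ✗
  N9: stuck-at-1, inverted output ✓; others ✗
  N10: stuck-at-0, inverted output ✓; others ✗
Consistent faults: {N7 stuck-at-1, N7 inverted output, N8 stuck-at-0, N8 inverted output, N9 stuck-at-1, N9 inverted output, N10 stuck-at-0, N10 inverted output} — 8 in all.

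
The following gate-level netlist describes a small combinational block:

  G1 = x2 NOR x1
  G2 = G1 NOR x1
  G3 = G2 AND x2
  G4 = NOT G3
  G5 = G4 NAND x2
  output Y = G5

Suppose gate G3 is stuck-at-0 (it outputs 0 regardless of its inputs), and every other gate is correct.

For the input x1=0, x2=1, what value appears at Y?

0

Propagate with G3 forced: G1=0, G2=1, G3=0 [stuck-at-0], G4=1, G5=0.
So Y = 0. (Without the fault it would be 1.)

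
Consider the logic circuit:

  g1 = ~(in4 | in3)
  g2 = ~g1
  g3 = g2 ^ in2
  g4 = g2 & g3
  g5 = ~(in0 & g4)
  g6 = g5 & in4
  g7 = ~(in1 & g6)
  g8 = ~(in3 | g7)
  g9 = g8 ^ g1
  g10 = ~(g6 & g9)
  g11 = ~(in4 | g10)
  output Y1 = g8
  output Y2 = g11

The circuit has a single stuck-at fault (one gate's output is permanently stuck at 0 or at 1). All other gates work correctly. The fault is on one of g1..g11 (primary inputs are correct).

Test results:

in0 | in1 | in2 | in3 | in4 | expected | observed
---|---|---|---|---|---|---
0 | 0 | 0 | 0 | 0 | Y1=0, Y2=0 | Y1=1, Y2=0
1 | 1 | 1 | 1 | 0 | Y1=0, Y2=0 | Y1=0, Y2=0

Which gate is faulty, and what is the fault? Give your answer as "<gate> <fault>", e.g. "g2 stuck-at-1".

g7 stuck-at-0

Fault-free values for test 1 (in0=0, in1=0, in2=0, in3=0, in4=0): g1=1, g2=0, g3=0, g4=0, g5=1, g6=0, g7=1, g8=0, g9=1, g10=1, g11=0, giving Y1=0, Y2=0. Observed Y1=1, Y2=0.
Test 1: faults giving observed Y1=1, Y2=0 are {g7 stuck-at-0, g8 stuck-at-1}.
Test 2 (in0=1, in1=1, in2=1, in3=1, in4=0): fault-free g1=0, g2=1, g3=0, g4=0, g5=1, g6=0, g7=1, g8=0, g9=0, g10=1, g11=0 → Y1=0, Y2=0; observed Y1=0, Y2=0. Eliminates g8 stuck-at-1.
Only g7 stuck-at-0 is consistent with every test.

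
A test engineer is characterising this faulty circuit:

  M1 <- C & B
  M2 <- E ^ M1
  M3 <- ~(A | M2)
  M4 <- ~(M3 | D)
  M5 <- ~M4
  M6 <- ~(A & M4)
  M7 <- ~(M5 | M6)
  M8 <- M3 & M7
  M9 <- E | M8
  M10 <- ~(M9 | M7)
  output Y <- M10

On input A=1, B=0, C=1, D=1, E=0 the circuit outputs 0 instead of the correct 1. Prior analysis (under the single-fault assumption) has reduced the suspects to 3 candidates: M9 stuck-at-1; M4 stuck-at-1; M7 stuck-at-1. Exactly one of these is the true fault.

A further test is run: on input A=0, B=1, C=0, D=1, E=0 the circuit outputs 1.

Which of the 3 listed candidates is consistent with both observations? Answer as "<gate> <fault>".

Evaluate each candidate on input A=0, B=1, C=0, D=1, E=0:
  M9 stuck-at-1: M1=0, M2=0, M3=1, M4=0, M5=1, M6=1, M7=0, M8=0, M9=1 [stuck-at-1], M10=0 → 0 — eliminated
  M4 stuck-at-1: M1=0, M2=0, M3=1, M4=1 [stuck-at-1], M5=0, M6=1, M7=0, M8=0, M9=0, M10=1 → 1 — matches
  M7 stuck-at-1: M1=0, M2=0, M3=1, M4=0, M5=1, M6=1, M7=1 [stuck-at-1], M8=1, M9=1, M10=0 → 0 — eliminated
Only M4 stuck-at-1 reproduces the observed 1.

M4 stuck-at-1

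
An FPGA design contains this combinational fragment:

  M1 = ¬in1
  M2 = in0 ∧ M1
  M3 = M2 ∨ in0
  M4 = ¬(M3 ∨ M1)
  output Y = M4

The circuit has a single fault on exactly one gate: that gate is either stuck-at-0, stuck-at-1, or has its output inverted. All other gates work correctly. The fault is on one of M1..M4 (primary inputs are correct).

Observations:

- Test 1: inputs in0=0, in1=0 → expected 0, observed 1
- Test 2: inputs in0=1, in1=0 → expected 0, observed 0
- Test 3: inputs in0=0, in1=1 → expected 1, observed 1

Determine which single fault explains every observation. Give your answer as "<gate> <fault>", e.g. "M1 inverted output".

Fault-free values for test 1 (in0=0, in1=0): M1=1, M2=0, M3=0, M4=0, giving Y=0. Observed 1.
Test 1: faults giving observed 1 are {M1 stuck-at-0, M1 inverted output, M4 stuck-at-1, M4 inverted output}.
Test 2 (in0=1, in1=0): fault-free M1=1, M2=1, M3=1, M4=0 → 0; observed 0. Eliminates M4 stuck-at-1, M4 inverted output.
Test 3 (in0=0, in1=1): fault-free M1=0, M2=0, M3=0, M4=1 → 1; observed 1. Eliminates M1 inverted output.
Only M1 stuck-at-0 is consistent with every test.

M1 stuck-at-0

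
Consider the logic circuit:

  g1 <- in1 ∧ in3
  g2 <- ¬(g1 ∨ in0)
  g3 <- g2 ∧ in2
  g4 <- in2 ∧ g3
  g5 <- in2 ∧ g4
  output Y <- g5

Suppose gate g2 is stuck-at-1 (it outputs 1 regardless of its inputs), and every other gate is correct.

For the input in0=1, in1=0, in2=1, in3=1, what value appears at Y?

Propagate with g2 forced: g1=0, g2=1 [stuck-at-1], g3=1, g4=1, g5=1.
So Y = 1. (Without the fault it would be 0.)

1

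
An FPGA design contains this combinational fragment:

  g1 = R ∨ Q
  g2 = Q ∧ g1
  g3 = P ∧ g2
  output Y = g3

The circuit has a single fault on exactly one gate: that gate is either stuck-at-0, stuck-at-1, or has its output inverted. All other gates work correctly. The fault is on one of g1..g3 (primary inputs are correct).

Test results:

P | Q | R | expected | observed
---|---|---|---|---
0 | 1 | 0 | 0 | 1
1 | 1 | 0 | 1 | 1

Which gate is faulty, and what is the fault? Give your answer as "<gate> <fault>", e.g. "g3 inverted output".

Fault-free values for test 1 (P=0, Q=1, R=0): g1=1, g2=1, g3=0, giving Y=0. Observed 1.
Test 1: faults giving observed 1 are {g3 stuck-at-1, g3 inverted output}.
Test 2 (P=1, Q=1, R=0): fault-free g1=1, g2=1, g3=1 → 1; observed 1. Eliminates g3 inverted output.
Only g3 stuck-at-1 is consistent with every test.

g3 stuck-at-1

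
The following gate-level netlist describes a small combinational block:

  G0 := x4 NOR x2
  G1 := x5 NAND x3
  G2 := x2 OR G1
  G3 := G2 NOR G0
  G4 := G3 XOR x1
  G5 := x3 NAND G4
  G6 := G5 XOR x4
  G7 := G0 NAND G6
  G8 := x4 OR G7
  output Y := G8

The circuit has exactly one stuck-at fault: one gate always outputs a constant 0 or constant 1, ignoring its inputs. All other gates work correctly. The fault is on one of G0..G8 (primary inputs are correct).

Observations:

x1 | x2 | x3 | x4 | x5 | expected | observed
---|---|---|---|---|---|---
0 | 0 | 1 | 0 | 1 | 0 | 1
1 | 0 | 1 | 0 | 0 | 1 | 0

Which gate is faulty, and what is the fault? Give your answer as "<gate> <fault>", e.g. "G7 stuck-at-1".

Fault-free values for test 1 (x1=0, x2=0, x3=1, x4=0, x5=1): G0=1, G1=0, G2=0, G3=0, G4=0, G5=1, G6=1, G7=0, G8=0, giving Y=0. Observed 1.
Test 1: faults giving observed 1 are {G0 stuck-at-0, G3 stuck-at-1, G4 stuck-at-1, G5 stuck-at-0, G6 stuck-at-0, G7 stuck-at-1, G8 stuck-at-1}.
Test 2 (x1=1, x2=0, x3=1, x4=0, x5=0): fault-free G0=1, G1=1, G2=1, G3=0, G4=1, G5=0, G6=0, G7=1, G8=1 → 1; observed 0. Eliminates G0 stuck-at-0, G4 stuck-at-1, G5 stuck-at-0, G6 stuck-at-0, G7 stuck-at-1, G8 stuck-at-1.
Only G3 stuck-at-1 is consistent with every test.

G3 stuck-at-1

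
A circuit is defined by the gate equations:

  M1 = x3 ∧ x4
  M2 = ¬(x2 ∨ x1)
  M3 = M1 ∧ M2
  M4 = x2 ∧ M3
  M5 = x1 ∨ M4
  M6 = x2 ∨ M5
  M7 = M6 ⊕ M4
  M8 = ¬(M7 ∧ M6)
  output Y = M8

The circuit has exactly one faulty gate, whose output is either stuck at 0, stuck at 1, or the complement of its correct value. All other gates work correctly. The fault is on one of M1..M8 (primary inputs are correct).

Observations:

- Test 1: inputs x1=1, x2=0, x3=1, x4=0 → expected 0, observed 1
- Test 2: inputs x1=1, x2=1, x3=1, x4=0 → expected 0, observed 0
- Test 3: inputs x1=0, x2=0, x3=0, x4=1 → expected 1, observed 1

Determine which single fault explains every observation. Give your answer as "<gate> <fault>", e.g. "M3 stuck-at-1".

Fault-free values for test 1 (x1=1, x2=0, x3=1, x4=0): M1=0, M2=0, M3=0, M4=0, M5=1, M6=1, M7=1, M8=0, giving Y=0. Observed 1.
Test 1: faults giving observed 1 are {M4 stuck-at-1, M4 inverted output, M5 stuck-at-0, M5 inverted output, M6 stuck-at-0, M6 inverted output, M7 stuck-at-0, M7 inverted output, M8 stuck-at-1, M8 inverted output}.
Test 2 (x1=1, x2=1, x3=1, x4=0): fault-free M1=0, M2=0, M3=0, M4=0, M5=1, M6=1, M7=1, M8=0 → 0; observed 0. Eliminates M4 stuck-at-1, M4 inverted output, M6 stuck-at-0, M6 inverted output, M7 stuck-at-0, M7 inverted output, M8 stuck-at-1, M8 inverted output.
Test 3 (x1=0, x2=0, x3=0, x4=1): fault-free M1=0, M2=1, M3=0, M4=0, M5=0, M6=0, M7=0, M8=1 → 1; observed 1. Eliminates M5 inverted output.
Only M5 stuck-at-0 is consistent with every test.

M5 stuck-at-0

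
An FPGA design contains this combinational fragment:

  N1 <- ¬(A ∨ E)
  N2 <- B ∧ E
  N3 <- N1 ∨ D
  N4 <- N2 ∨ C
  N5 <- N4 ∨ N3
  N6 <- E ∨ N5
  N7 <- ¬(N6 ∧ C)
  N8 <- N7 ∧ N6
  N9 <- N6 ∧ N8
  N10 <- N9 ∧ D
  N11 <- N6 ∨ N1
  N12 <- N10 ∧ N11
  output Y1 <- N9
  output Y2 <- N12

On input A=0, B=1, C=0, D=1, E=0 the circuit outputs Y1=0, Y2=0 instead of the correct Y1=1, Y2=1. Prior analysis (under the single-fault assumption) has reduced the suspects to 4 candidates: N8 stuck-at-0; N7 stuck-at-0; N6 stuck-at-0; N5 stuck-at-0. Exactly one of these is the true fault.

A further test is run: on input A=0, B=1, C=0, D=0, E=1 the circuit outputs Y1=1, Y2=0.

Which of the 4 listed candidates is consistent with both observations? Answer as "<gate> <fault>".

N5 stuck-at-0

Evaluate each candidate on input A=0, B=1, C=0, D=0, E=1:
  N8 stuck-at-0: N1=0, N2=1, N3=0, N4=1, N5=1, N6=1, N7=1, N8=0 [stuck-at-0], N9=0, N10=0, N11=1, N12=0 → Y1=0, Y2=0 — eliminated
  N7 stuck-at-0: N1=0, N2=1, N3=0, N4=1, N5=1, N6=1, N7=0 [stuck-at-0], N8=0, N9=0, N10=0, N11=1, N12=0 → Y1=0, Y2=0 — eliminated
  N6 stuck-at-0: N1=0, N2=1, N3=0, N4=1, N5=1, N6=0 [stuck-at-0], N7=1, N8=0, N9=0, N10=0, N11=0, N12=0 → Y1=0, Y2=0 — eliminated
  N5 stuck-at-0: N1=0, N2=1, N3=0, N4=1, N5=0 [stuck-at-0], N6=1, N7=1, N8=1, N9=1, N10=0, N11=1, N12=0 → Y1=1, Y2=0 — matches
Only N5 stuck-at-0 reproduces the observed Y1=1, Y2=0.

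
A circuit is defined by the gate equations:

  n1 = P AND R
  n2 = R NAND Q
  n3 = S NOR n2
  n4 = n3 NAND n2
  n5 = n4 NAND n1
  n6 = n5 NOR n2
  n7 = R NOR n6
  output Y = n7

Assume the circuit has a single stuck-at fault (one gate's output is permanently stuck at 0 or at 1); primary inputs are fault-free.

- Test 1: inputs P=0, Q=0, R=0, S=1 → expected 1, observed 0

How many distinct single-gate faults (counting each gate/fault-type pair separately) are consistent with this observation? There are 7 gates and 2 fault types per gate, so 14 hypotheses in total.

Fault-free: n1=0, n2=1, n3=0, n4=1, n5=1, n6=0, n7=1 → 1. Observed 0.
  n1 stuck-at-0: output 1 ✗
  n1 stuck-at-1: output 1 ✗
  n2 stuck-at-0: output 1 ✗
  n2 stuck-at-1: output 1 ✗
  n3 stuck-at-0: output 1 ✗
  n3 stuck-at-1: output 1 ✗
  n4 stuck-at-0: output 1 ✗
  n4 stuck-at-1: output 1 ✗
  n5 stuck-at-0: output 1 ✗
  n5 stuck-at-1: output 1 ✗
  n6 stuck-at-0: output 1 ✗
  n6 stuck-at-1: output 0 ✓
  n7 stuck-at-0: output 0 ✓
  n7 stuck-at-1: output 1 ✗
Consistent faults: {n6 stuck-at-1, n7 stuck-at-0} — 2 in all.

2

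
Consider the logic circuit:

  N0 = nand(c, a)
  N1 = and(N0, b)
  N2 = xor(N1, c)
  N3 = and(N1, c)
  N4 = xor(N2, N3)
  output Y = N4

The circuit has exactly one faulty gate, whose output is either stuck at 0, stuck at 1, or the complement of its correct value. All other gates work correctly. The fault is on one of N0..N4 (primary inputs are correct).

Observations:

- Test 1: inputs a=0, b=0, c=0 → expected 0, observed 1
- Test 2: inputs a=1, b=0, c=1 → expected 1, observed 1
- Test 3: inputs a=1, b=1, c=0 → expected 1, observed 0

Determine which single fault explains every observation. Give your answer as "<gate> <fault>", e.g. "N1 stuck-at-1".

N1 inverted output

Fault-free values for test 1 (a=0, b=0, c=0): N0=1, N1=0, N2=0, N3=0, N4=0, giving Y=0. Observed 1.
Test 1: faults giving observed 1 are {N1 stuck-at-1, N1 inverted output, N2 stuck-at-1, N2 inverted output, N3 stuck-at-1, N3 inverted output, N4 stuck-at-1, N4 inverted output}.
Test 2 (a=1, b=0, c=1): fault-free N0=0, N1=0, N2=1, N3=0, N4=1 → 1; observed 1. Eliminates N2 inverted output, N3 stuck-at-1, N3 inverted output, N4 inverted output.
Test 3 (a=1, b=1, c=0): fault-free N0=1, N1=1, N2=1, N3=0, N4=1 → 1; observed 0. Eliminates N1 stuck-at-1, N2 stuck-at-1, N4 stuck-at-1.
Only N1 inverted output is consistent with every test.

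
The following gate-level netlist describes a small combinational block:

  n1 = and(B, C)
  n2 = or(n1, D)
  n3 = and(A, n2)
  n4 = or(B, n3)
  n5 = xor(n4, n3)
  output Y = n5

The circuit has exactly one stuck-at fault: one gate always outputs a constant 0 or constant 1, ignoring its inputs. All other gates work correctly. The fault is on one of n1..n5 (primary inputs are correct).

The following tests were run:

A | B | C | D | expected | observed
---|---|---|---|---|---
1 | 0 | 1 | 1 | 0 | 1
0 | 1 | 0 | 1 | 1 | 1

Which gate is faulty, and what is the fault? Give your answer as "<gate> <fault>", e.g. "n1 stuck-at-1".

n5 stuck-at-1

Fault-free values for test 1 (A=1, B=0, C=1, D=1): n1=0, n2=1, n3=1, n4=1, n5=0, giving Y=0. Observed 1.
Test 1: faults giving observed 1 are {n4 stuck-at-0, n5 stuck-at-1}.
Test 2 (A=0, B=1, C=0, D=1): fault-free n1=0, n2=1, n3=0, n4=1, n5=1 → 1; observed 1. Eliminates n4 stuck-at-0.
Only n5 stuck-at-1 is consistent with every test.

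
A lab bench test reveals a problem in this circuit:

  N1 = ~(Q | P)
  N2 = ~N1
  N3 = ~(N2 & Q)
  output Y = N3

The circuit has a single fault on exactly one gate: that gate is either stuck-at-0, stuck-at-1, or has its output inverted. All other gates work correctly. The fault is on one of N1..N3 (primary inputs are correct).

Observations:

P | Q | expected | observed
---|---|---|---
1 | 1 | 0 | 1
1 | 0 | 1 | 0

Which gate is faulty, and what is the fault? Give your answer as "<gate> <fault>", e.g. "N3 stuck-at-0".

Fault-free values for test 1 (P=1, Q=1): N1=0, N2=1, N3=0, giving Y=0. Observed 1.
Test 1: faults giving observed 1 are {N1 stuck-at-1, N1 inverted output, N2 stuck-at-0, N2 inverted output, N3 stuck-at-1, N3 inverted output}.
Test 2 (P=1, Q=0): fault-free N1=0, N2=1, N3=1 → 1; observed 0. Eliminates N1 stuck-at-1, N1 inverted output, N2 stuck-at-0, N2 inverted output, N3 stuck-at-1.
Only N3 inverted output is consistent with every test.

N3 inverted output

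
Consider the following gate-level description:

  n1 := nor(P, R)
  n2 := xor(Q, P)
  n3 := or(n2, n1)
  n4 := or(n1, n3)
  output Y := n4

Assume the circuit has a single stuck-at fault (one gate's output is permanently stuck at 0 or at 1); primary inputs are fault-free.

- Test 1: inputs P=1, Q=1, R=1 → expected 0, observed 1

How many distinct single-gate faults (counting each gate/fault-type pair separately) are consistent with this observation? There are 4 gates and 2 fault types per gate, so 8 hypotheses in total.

4

Fault-free: n1=0, n2=0, n3=0, n4=0 → 0. Observed 1.
  n1 stuck-at-0: output 0 ✗
  n1 stuck-at-1: output 1 ✓
  n2 stuck-at-0: output 0 ✗
  n2 stuck-at-1: output 1 ✓
  n3 stuck-at-0: output 0 ✗
  n3 stuck-at-1: output 1 ✓
  n4 stuck-at-0: output 0 ✗
  n4 stuck-at-1: output 1 ✓
Consistent faults: {n1 stuck-at-1, n2 stuck-at-1, n3 stuck-at-1, n4 stuck-at-1} — 4 in all.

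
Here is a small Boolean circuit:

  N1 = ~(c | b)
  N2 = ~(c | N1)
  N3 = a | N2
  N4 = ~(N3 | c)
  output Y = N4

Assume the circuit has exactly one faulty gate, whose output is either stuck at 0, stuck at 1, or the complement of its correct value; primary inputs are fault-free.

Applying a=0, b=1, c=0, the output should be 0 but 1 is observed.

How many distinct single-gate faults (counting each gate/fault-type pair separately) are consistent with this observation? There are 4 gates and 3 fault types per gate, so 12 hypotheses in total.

8

Fault-free: N1=0, N2=1, N3=1, N4=0 → 0. Observed 1.
  N1 stuck-at-0: output 0 ✗
  N1 stuck-at-1: output 1 ✓
  N1 inverted output: output 1 ✓
  N2 stuck-at-0: output 1 ✓
  N2 stuck-at-1: output 0 ✗
  N2 inverted output: output 1 ✓
  N3 stuck-at-0: output 1 ✓
  N3 stuck-at-1: output 0 ✗
  N3 inverted output: output 1 ✓
  N4 stuck-at-0: output 0 ✗
  N4 stuck-at-1: output 1 ✓
  N4 inverted output: output 1 ✓
Consistent faults: {N1 stuck-at-1, N1 inverted output, N2 stuck-at-0, N2 inverted output, N3 stuck-at-0, N3 inverted output, N4 stuck-at-1, N4 inverted output} — 8 in all.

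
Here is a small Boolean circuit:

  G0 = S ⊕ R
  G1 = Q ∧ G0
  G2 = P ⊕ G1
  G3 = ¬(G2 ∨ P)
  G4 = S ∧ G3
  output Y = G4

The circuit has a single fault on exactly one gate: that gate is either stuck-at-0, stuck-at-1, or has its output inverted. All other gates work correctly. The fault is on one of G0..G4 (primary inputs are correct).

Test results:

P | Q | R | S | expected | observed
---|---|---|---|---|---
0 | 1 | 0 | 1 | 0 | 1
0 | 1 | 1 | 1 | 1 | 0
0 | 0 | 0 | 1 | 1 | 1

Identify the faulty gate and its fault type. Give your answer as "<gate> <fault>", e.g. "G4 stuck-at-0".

Fault-free values for test 1 (P=0, Q=1, R=0, S=1): G0=1, G1=1, G2=1, G3=0, G4=0, giving Y=0. Observed 1.
Test 1: faults giving observed 1 are {G0 stuck-at-0, G0 inverted output, G1 stuck-at-0, G1 inverted output, G2 stuck-at-0, G2 inverted output, G3 stuck-at-1, G3 inverted output, G4 stuck-at-1, G4 inverted output}.
Test 2 (P=0, Q=1, R=1, S=1): fault-free G0=0, G1=0, G2=0, G3=1, G4=1 → 1; observed 0. Eliminates G0 stuck-at-0, G1 stuck-at-0, G2 stuck-at-0, G3 stuck-at-1, G4 stuck-at-1.
Test 3 (P=0, Q=0, R=0, S=1): fault-free G0=1, G1=0, G2=0, G3=1, G4=1 → 1; observed 1. Eliminates G1 inverted output, G2 inverted output, G3 inverted output, G4 inverted output.
Only G0 inverted output is consistent with every test.

G0 inverted output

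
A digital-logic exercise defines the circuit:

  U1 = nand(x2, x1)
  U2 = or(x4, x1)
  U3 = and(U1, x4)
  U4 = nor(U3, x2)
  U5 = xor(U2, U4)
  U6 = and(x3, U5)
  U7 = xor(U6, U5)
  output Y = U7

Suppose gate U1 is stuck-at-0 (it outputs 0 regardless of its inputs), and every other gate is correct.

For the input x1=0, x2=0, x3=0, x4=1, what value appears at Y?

0

Propagate with U1 forced: U1=0 [stuck-at-0], U2=1, U3=0, U4=1, U5=0, U6=0, U7=0.
So Y = 0. (Without the fault it would be 1.)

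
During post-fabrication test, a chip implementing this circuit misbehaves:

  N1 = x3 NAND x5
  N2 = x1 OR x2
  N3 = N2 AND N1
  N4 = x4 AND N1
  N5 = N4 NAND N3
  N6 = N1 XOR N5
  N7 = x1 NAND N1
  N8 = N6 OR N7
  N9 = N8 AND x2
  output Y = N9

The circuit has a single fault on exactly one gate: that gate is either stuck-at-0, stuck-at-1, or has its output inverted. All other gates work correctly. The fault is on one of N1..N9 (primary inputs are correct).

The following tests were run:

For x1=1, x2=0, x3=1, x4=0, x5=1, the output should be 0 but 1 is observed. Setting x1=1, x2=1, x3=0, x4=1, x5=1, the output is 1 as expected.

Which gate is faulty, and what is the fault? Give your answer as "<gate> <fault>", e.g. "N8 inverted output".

N9 stuck-at-1

Fault-free values for test 1 (x1=1, x2=0, x3=1, x4=0, x5=1): N1=0, N2=1, N3=0, N4=0, N5=1, N6=1, N7=1, N8=1, N9=0, giving Y=0. Observed 1.
Test 1: faults giving observed 1 are {N9 stuck-at-1, N9 inverted output}.
Test 2 (x1=1, x2=1, x3=0, x4=1, x5=1): fault-free N1=1, N2=1, N3=1, N4=1, N5=0, N6=1, N7=0, N8=1, N9=1 → 1; observed 1. Eliminates N9 inverted output.
Only N9 stuck-at-1 is consistent with every test.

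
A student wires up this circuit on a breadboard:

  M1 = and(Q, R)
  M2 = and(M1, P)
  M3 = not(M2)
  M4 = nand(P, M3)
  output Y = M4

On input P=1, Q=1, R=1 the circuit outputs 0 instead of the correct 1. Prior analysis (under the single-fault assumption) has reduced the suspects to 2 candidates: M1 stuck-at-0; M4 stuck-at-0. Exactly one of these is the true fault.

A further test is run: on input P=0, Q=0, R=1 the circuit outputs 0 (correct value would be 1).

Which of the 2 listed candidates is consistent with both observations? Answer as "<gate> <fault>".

Evaluate each candidate on input P=0, Q=0, R=1:
  M1 stuck-at-0: M1=0 [stuck-at-0], M2=0, M3=1, M4=1 → 1 — eliminated
  M4 stuck-at-0: M1=0, M2=0, M3=1, M4=0 [stuck-at-0] → 0 — matches
Only M4 stuck-at-0 reproduces the observed 0.

M4 stuck-at-0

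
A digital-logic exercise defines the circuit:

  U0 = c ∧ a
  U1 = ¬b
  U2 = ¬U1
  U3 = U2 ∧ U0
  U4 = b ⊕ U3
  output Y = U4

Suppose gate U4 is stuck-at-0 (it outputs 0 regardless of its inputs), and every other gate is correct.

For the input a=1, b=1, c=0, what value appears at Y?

0

Propagate with U4 forced: U0=0, U1=0, U2=1, U3=0, U4=0 [stuck-at-0].
So Y = 0. (Without the fault it would be 1.)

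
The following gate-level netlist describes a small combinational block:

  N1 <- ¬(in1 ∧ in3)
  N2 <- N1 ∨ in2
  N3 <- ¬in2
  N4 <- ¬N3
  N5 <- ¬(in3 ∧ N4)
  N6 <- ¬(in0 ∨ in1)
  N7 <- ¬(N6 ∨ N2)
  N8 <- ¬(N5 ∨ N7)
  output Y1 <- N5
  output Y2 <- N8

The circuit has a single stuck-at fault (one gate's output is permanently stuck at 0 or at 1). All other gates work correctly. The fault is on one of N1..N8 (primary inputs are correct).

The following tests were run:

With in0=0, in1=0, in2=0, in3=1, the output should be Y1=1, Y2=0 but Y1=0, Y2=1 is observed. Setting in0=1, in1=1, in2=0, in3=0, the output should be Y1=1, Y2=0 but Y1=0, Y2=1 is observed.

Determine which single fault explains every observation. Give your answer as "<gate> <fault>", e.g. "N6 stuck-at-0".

Fault-free values for test 1 (in0=0, in1=0, in2=0, in3=1): N1=1, N2=1, N3=1, N4=0, N5=1, N6=1, N7=0, N8=0, giving Y1=1, Y2=0. Observed Y1=0, Y2=1.
Test 1: faults giving observed Y1=0, Y2=1 are {N3 stuck-at-0, N4 stuck-at-1, N5 stuck-at-0}.
Test 2 (in0=1, in1=1, in2=0, in3=0): fault-free N1=1, N2=1, N3=1, N4=0, N5=1, N6=0, N7=0, N8=0 → Y1=1, Y2=0; observed Y1=0, Y2=1. Eliminates N3 stuck-at-0, N4 stuck-at-1.
Only N5 stuck-at-0 is consistent with every test.

N5 stuck-at-0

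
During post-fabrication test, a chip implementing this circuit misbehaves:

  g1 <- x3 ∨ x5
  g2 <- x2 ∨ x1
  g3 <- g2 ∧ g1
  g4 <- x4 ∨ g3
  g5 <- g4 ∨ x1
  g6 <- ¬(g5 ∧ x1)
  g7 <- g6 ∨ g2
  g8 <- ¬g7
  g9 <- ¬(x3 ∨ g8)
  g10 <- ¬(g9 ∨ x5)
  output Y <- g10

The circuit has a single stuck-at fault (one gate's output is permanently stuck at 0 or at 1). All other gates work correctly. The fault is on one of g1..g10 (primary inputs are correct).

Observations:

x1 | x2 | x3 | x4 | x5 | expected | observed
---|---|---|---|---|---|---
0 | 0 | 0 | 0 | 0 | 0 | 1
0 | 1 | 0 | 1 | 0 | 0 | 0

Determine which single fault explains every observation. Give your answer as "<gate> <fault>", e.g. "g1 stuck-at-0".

g6 stuck-at-0

Fault-free values for test 1 (x1=0, x2=0, x3=0, x4=0, x5=0): g1=0, g2=0, g3=0, g4=0, g5=0, g6=1, g7=1, g8=0, g9=1, g10=0, giving Y=0. Observed 1.
Test 1: faults giving observed 1 are {g6 stuck-at-0, g7 stuck-at-0, g8 stuck-at-1, g9 stuck-at-0, g10 stuck-at-1}.
Test 2 (x1=0, x2=1, x3=0, x4=1, x5=0): fault-free g1=0, g2=1, g3=0, g4=1, g5=1, g6=1, g7=1, g8=0, g9=1, g10=0 → 0; observed 0. Eliminates g7 stuck-at-0, g8 stuck-at-1, g9 stuck-at-0, g10 stuck-at-1.
Only g6 stuck-at-0 is consistent with every test.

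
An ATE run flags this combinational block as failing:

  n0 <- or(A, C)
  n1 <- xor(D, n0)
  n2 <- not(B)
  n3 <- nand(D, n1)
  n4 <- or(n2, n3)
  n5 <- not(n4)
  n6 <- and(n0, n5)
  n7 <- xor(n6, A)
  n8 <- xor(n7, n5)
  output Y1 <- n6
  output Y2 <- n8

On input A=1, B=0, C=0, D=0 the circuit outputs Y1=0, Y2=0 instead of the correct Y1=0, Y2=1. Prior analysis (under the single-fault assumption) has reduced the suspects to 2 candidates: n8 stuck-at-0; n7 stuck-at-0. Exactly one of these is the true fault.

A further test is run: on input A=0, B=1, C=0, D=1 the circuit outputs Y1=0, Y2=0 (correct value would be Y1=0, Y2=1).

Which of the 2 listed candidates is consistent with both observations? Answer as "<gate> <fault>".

Evaluate each candidate on input A=0, B=1, C=0, D=1:
  n8 stuck-at-0: n0=0, n1=1, n2=0, n3=0, n4=0, n5=1, n6=0, n7=0, n8=0 [stuck-at-0] → Y1=0, Y2=0 — matches
  n7 stuck-at-0: n0=0, n1=1, n2=0, n3=0, n4=0, n5=1, n6=0, n7=0 [stuck-at-0], n8=1 → Y1=0, Y2=1 — eliminated
Only n8 stuck-at-0 reproduces the observed Y1=0, Y2=0.

n8 stuck-at-0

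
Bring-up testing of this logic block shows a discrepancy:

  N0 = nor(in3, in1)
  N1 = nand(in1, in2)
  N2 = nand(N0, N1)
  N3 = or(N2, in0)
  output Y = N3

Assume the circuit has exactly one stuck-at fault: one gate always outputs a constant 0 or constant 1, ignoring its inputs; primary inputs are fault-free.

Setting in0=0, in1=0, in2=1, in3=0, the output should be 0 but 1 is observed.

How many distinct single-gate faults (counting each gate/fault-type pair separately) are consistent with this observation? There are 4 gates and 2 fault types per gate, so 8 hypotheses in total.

Fault-free: N0=1, N1=1, N2=0, N3=0 → 0. Observed 1.
  N0 stuck-at-0: output 1 ✓
  N0 stuck-at-1: output 0 ✗
  N1 stuck-at-0: output 1 ✓
  N1 stuck-at-1: output 0 ✗
  N2 stuck-at-0: output 0 ✗
  N2 stuck-at-1: output 1 ✓
  N3 stuck-at-0: output 0 ✗
  N3 stuck-at-1: output 1 ✓
Consistent faults: {N0 stuck-at-0, N1 stuck-at-0, N2 stuck-at-1, N3 stuck-at-1} — 4 in all.

4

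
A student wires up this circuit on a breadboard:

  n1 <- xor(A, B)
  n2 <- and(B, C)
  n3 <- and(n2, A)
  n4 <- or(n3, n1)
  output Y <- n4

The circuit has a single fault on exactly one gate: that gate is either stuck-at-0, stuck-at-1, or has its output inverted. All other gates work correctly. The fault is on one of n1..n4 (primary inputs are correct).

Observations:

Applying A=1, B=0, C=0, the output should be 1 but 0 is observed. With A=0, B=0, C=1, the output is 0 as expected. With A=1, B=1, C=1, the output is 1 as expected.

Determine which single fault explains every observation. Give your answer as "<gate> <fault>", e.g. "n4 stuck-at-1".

Fault-free values for test 1 (A=1, B=0, C=0): n1=1, n2=0, n3=0, n4=1, giving Y=1. Observed 0.
Test 1: faults giving observed 0 are {n1 stuck-at-0, n1 inverted output, n4 stuck-at-0, n4 inverted output}.
Test 2 (A=0, B=0, C=1): fault-free n1=0, n2=0, n3=0, n4=0 → 0; observed 0. Eliminates n1 inverted output, n4 inverted output.
Test 3 (A=1, B=1, C=1): fault-free n1=0, n2=1, n3=1, n4=1 → 1; observed 1. Eliminates n4 stuck-at-0.
Only n1 stuck-at-0 is consistent with every test.

n1 stuck-at-0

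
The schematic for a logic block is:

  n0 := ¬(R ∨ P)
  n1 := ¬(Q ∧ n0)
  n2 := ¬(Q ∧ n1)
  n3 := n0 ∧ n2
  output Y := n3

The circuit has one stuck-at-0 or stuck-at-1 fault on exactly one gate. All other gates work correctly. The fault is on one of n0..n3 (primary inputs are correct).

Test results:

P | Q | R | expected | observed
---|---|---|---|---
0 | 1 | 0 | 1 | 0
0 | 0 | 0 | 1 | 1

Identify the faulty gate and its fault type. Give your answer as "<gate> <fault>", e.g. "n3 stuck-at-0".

Fault-free values for test 1 (P=0, Q=1, R=0): n0=1, n1=0, n2=1, n3=1, giving Y=1. Observed 0.
Test 1: faults giving observed 0 are {n0 stuck-at-0, n1 stuck-at-1, n2 stuck-at-0, n3 stuck-at-0}.
Test 2 (P=0, Q=0, R=0): fault-free n0=1, n1=1, n2=1, n3=1 → 1; observed 1. Eliminates n0 stuck-at-0, n2 stuck-at-0, n3 stuck-at-0.
Only n1 stuck-at-1 is consistent with every test.

n1 stuck-at-1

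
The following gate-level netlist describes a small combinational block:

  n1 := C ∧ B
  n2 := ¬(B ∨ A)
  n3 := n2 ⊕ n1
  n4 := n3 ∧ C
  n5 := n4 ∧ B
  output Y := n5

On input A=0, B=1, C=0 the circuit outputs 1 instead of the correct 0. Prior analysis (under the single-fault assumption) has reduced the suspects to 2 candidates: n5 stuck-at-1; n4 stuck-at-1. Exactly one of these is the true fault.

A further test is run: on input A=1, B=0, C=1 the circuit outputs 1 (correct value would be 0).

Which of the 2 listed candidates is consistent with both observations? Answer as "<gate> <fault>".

n5 stuck-at-1

Evaluate each candidate on input A=1, B=0, C=1:
  n5 stuck-at-1: n1=0, n2=0, n3=0, n4=0, n5=1 [stuck-at-1] → 1 — matches
  n4 stuck-at-1: n1=0, n2=0, n3=0, n4=1 [stuck-at-1], n5=0 → 0 — eliminated
Only n5 stuck-at-1 reproduces the observed 1.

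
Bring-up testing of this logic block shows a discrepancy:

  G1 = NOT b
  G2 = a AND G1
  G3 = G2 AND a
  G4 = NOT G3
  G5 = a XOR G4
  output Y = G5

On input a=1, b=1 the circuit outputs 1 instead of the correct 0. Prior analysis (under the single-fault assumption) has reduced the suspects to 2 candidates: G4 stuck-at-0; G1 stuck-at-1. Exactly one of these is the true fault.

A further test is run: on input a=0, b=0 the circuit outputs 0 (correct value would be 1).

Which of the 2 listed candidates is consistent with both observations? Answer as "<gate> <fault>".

G4 stuck-at-0

Evaluate each candidate on input a=0, b=0:
  G4 stuck-at-0: G1=1, G2=0, G3=0, G4=0 [stuck-at-0], G5=0 → 0 — matches
  G1 stuck-at-1: G1=1 [stuck-at-1], G2=0, G3=0, G4=1, G5=1 → 1 — eliminated
Only G4 stuck-at-0 reproduces the observed 0.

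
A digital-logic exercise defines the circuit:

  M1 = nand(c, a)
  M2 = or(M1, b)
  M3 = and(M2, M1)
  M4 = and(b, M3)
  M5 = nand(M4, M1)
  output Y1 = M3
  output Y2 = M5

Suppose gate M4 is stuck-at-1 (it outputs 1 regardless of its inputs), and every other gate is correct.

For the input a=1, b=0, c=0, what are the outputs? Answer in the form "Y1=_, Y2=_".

Y1=1, Y2=0

Propagate with M4 forced: M1=1, M2=1, M3=1, M4=1 [stuck-at-1], M5=0.
So the outputs are Y1=1, Y2=0. (Without the fault they would be Y1=1, Y2=1.)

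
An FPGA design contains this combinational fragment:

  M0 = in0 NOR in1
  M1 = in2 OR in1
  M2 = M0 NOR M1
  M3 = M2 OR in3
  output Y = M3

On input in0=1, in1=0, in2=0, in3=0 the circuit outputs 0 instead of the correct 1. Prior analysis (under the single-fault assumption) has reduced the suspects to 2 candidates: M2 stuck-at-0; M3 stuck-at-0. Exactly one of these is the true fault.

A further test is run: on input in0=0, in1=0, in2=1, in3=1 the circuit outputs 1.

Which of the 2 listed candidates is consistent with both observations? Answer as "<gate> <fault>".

M2 stuck-at-0

Evaluate each candidate on input in0=0, in1=0, in2=1, in3=1:
  M2 stuck-at-0: M0=1, M1=1, M2=0 [stuck-at-0], M3=1 → 1 — matches
  M3 stuck-at-0: M0=1, M1=1, M2=0, M3=0 [stuck-at-0] → 0 — eliminated
Only M2 stuck-at-0 reproduces the observed 1.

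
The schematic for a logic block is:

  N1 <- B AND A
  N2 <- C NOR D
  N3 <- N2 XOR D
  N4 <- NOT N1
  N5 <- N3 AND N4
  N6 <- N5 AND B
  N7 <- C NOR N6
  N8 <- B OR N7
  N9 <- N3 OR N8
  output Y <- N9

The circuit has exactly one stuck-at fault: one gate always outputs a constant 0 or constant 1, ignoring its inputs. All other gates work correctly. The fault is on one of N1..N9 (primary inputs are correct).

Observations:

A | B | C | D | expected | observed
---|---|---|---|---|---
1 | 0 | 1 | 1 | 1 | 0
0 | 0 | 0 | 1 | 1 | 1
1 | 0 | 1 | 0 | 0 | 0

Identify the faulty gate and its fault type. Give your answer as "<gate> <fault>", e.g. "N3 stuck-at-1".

N3 stuck-at-0

Fault-free values for test 1 (A=1, B=0, C=1, D=1): N1=0, N2=0, N3=1, N4=1, N5=1, N6=0, N7=0, N8=0, N9=1, giving Y=1. Observed 0.
Test 1: faults giving observed 0 are {N2 stuck-at-1, N3 stuck-at-0, N9 stuck-at-0}.
Test 2 (A=0, B=0, C=0, D=1): fault-free N1=0, N2=0, N3=1, N4=1, N5=1, N6=0, N7=1, N8=1, N9=1 → 1; observed 1. Eliminates N9 stuck-at-0.
Test 3 (A=1, B=0, C=1, D=0): fault-free N1=0, N2=0, N3=0, N4=1, N5=0, N6=0, N7=0, N8=0, N9=0 → 0; observed 0. Eliminates N2 stuck-at-1.
Only N3 stuck-at-0 is consistent with every test.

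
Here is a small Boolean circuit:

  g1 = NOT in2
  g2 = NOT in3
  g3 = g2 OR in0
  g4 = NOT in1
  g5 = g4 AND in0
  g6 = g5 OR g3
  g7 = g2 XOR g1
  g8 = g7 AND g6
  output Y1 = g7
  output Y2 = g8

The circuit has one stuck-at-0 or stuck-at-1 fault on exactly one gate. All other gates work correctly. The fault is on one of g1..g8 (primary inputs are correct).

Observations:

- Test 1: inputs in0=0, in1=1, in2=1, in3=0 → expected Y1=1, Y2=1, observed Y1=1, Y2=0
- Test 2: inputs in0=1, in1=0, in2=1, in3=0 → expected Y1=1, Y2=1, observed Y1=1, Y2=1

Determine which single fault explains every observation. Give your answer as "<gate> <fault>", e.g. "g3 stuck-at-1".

Fault-free values for test 1 (in0=0, in1=1, in2=1, in3=0): g1=0, g2=1, g3=1, g4=0, g5=0, g6=1, g7=1, g8=1, giving Y1=1, Y2=1. Observed Y1=1, Y2=0.
Test 1: faults giving observed Y1=1, Y2=0 are {g3 stuck-at-0, g6 stuck-at-0, g8 stuck-at-0}.
Test 2 (in0=1, in1=0, in2=1, in3=0): fault-free g1=0, g2=1, g3=1, g4=1, g5=1, g6=1, g7=1, g8=1 → Y1=1, Y2=1; observed Y1=1, Y2=1. Eliminates g6 stuck-at-0, g8 stuck-at-0.
Only g3 stuck-at-0 is consistent with every test.

g3 stuck-at-0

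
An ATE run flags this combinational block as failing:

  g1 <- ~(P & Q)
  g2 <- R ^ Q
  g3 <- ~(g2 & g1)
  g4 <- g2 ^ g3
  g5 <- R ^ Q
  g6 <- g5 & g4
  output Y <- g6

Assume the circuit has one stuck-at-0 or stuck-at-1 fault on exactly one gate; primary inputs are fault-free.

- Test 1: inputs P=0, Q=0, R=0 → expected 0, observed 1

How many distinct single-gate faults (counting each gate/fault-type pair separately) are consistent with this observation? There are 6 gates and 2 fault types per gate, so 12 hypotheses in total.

2

Fault-free: g1=1, g2=0, g3=1, g4=1, g5=0, g6=0 → 0. Observed 1.
  g1 stuck-at-0: output 0 ✗
  g1 stuck-at-1: output 0 ✗
  g2 stuck-at-0: output 0 ✗
  g2 stuck-at-1: output 0 ✗
  g3 stuck-at-0: output 0 ✗
  g3 stuck-at-1: output 0 ✗
  g4 stuck-at-0: output 0 ✗
  g4 stuck-at-1: output 0 ✗
  g5 stuck-at-0: output 0 ✗
  g5 stuck-at-1: output 1 ✓
  g6 stuck-at-0: output 0 ✗
  g6 stuck-at-1: output 1 ✓
Consistent faults: {g5 stuck-at-1, g6 stuck-at-1} — 2 in all.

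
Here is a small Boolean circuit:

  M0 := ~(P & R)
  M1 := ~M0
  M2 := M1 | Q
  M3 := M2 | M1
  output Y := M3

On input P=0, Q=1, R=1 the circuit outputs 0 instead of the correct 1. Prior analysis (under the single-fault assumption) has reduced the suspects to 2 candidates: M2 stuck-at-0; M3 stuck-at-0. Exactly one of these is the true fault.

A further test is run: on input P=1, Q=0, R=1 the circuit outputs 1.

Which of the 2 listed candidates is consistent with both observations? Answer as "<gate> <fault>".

Evaluate each candidate on input P=1, Q=0, R=1:
  M2 stuck-at-0: M0=0, M1=1, M2=0 [stuck-at-0], M3=1 → 1 — matches
  M3 stuck-at-0: M0=0, M1=1, M2=1, M3=0 [stuck-at-0] → 0 — eliminated
Only M2 stuck-at-0 reproduces the observed 1.

M2 stuck-at-0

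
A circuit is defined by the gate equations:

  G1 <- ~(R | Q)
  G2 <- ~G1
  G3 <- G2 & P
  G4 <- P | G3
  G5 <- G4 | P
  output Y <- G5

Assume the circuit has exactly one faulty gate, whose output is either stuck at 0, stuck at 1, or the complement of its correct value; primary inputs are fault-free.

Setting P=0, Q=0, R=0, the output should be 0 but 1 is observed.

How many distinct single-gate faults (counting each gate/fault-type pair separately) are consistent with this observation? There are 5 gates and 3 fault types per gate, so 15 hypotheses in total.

6

Fault-free: G1=1, G2=0, G3=0, G4=0, G5=0 → 0. Observed 1.
  G1: none of the 3 fault types match ✗
  G2: none of the 3 fault types match ✗
  G3: stuck-at-1, inverted output ✓; others ✗
  G4: stuck-at-1, inverted output ✓; others ✗
  G5: stuck-at-1, inverted output ✓; others ✗
Consistent faults: {G3 stuck-at-1, G3 inverted output, G4 stuck-at-1, G4 inverted output, G5 stuck-at-1, G5 inverted output} — 6 in all.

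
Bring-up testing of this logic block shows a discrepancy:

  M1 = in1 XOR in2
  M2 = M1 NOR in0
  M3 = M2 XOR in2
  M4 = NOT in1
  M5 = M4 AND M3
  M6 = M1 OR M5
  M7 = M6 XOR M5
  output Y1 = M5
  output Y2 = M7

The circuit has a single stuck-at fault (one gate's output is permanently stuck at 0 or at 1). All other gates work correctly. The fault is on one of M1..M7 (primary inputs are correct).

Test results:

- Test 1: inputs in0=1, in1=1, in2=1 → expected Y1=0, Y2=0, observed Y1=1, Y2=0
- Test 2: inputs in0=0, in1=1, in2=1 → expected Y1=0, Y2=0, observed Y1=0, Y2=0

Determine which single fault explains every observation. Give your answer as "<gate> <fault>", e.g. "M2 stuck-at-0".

Fault-free values for test 1 (in0=1, in1=1, in2=1): M1=0, M2=0, M3=1, M4=0, M5=0, M6=0, M7=0, giving Y1=0, Y2=0. Observed Y1=1, Y2=0.
Test 1: faults giving observed Y1=1, Y2=0 are {M4 stuck-at-1, M5 stuck-at-1}.
Test 2 (in0=0, in1=1, in2=1): fault-free M1=0, M2=1, M3=0, M4=0, M5=0, M6=0, M7=0 → Y1=0, Y2=0; observed Y1=0, Y2=0. Eliminates M5 stuck-at-1.
Only M4 stuck-at-1 is consistent with every test.

M4 stuck-at-1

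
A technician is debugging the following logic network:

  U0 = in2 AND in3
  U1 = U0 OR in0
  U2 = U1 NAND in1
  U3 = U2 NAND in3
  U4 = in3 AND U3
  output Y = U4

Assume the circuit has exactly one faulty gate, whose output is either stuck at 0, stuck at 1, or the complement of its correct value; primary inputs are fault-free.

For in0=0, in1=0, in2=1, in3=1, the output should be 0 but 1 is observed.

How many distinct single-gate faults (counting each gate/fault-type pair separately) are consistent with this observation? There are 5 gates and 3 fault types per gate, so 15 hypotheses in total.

Fault-free: U0=1, U1=1, U2=1, U3=0, U4=0 → 0. Observed 1.
  U0: none of the 3 fault types match ✗
  U1: none of the 3 fault types match ✗
  U2: stuck-at-0, inverted output ✓; others ✗
  U3: stuck-at-1, inverted output ✓; others ✗
  U4: stuck-at-1, inverted output ✓; others ✗
Consistent faults: {U2 stuck-at-0, U2 inverted output, U3 stuck-at-1, U3 inverted output, U4 stuck-at-1, U4 inverted output} — 6 in all.

6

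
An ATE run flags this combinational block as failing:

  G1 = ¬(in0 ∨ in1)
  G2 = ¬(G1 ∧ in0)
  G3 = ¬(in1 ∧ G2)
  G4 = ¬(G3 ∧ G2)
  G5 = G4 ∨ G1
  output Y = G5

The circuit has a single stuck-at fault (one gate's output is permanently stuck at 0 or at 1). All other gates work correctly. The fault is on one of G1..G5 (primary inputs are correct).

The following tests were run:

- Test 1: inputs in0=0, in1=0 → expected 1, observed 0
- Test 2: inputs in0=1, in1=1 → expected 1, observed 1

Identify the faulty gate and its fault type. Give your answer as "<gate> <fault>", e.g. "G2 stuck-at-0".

G1 stuck-at-0

Fault-free values for test 1 (in0=0, in1=0): G1=1, G2=1, G3=1, G4=0, G5=1, giving Y=1. Observed 0.
Test 1: faults giving observed 0 are {G1 stuck-at-0, G5 stuck-at-0}.
Test 2 (in0=1, in1=1): fault-free G1=0, G2=1, G3=0, G4=1, G5=1 → 1; observed 1. Eliminates G5 stuck-at-0.
Only G1 stuck-at-0 is consistent with every test.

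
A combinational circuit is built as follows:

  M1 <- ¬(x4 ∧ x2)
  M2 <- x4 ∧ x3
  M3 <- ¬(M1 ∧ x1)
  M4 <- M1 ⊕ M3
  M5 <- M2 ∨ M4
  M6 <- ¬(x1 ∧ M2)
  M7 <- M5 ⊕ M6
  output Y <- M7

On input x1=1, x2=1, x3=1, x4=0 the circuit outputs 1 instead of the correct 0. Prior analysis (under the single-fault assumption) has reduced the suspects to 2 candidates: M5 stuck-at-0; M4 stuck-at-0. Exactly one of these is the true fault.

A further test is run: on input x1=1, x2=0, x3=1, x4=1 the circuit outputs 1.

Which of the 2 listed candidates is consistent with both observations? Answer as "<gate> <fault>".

Evaluate each candidate on input x1=1, x2=0, x3=1, x4=1:
  M5 stuck-at-0: M1=1, M2=1, M3=0, M4=1, M5=0 [stuck-at-0], M6=0, M7=0 → 0 — eliminated
  M4 stuck-at-0: M1=1, M2=1, M3=0, M4=0 [stuck-at-0], M5=1, M6=0, M7=1 → 1 — matches
Only M4 stuck-at-0 reproduces the observed 1.

M4 stuck-at-0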